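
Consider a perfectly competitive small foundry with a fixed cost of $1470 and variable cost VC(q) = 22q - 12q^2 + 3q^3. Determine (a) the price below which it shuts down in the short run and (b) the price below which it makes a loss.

Shutdown price = $10; break-even price = $295

Shutdown price = min AVC. AVC = 22 - 12q + 3q^2, with vertex at q = 2 and minimum $10.
ATC = 1470/q + 22 - 12q + 3q^2. Setting dATC/dq = −1470/q^2 − 12 + 6q = 0 gives q = 7 (since 6·7^3 − 12·7^2 = 1470).
min ATC = 1470/7 + 22 − 12·7 + 3·7^2 = $295. That is the break-even price.
For $10 ≤ P < $295 the firm produces at a loss; below $10 it shuts down.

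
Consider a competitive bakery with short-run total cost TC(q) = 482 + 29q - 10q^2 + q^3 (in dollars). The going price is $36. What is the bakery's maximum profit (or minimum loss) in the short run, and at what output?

AVC = 29 - 10q + q^2; min AVC = $4 at q = 5. Since P = $36 ≥ min AVC, the firm produces.
With MC = 29 - 20q + 3q^2, P = MC on the upward-sloping part at q* = 7.
TR = 36·7 = 252. TC = 482 + 56 = 538. Profit = 252 − 538 = -$286.
Shutting down would mean losing the fixed cost of $482, so operating at a loss of $286 is better by $196.

Profit = -$286 at q = 7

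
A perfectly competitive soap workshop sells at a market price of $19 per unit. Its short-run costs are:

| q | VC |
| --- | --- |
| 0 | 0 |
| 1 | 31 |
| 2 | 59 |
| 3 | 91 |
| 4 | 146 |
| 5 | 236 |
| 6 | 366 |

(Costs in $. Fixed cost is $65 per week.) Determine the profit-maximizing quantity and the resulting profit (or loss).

Compute π = P·q − TC at each output: q=0: -65; q=1: -77; q=2: -86; q=3: -99; q=4: -135; q=5: -206; q=6: -317.
Profit is highest at q = 0. Equivalently, the lowest AVC in the table is 59/2 ≈ $29.50 at q = 2, and P = $19 falls below it — price never covers variable cost, so the firm shuts down and loses only its fixed cost.

q = 0 (shut down); profit = -$65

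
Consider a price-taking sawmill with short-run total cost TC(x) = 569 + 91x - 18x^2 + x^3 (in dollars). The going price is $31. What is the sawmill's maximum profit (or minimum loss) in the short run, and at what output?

Profit = -$369 at x = 10

AVC = 91 - 18x + x^2; min AVC = $10 at x = 9. Since P = $31 ≥ min AVC, the firm produces.
With MC = 91 - 36x + 3x^2, P = MC on the upward-sloping part at x* = 10.
TR = 31·10 = 310. TC = 569 + 110 = 679. Profit = 310 − 679 = -$369.
By producing, the firm covers all variable cost plus $200 of fixed cost; shutting down would lose the full $569.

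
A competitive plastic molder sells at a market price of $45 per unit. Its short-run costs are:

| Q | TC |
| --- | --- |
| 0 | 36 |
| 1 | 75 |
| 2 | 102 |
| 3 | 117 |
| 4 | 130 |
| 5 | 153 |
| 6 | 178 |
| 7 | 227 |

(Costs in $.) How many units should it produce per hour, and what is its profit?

Compute π = P·Q − TC at each output: Q=0: -36; Q=1: -30; Q=2: -12; Q=3: 18; Q=4: 50; Q=5: 72; Q=6: 92; Q=7: 88.
Profit is maximized at Q = 6. AVC there is 142/6 = $23.67 ≤ P, so producing beats shutting down (which would give -$36).

Q = 6; profit = $92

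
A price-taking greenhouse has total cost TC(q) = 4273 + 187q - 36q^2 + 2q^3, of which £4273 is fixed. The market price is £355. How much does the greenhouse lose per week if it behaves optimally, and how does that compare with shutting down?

AVC = 187 - 36q + 2q^2; min AVC = £25 at q = 9. Since P = £355 ≥ min AVC, the firm produces.
With MC = 187 - 72q + 6q^2, P = MC on the upward-sloping part at q* = 14.
TR = 355·14 = 4970. TC = 4273 + 1050 = 5323. Profit = 4970 − 5323 = -£353.
That loss of £353 beats the £4273 the firm would lose by shutting down; producing recovers £3920 of fixed cost.

Profit = -£353 at q = 14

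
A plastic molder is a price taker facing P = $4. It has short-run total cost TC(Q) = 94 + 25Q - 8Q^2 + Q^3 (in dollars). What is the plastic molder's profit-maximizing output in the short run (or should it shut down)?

Shut down

From TC, MC = TC'(Q) = 25 - 16Q + 3Q^2 and AVC = VC/Q = 25 - 8Q + Q^2.
AVC hits its minimum where MC = AVC, at Q = 4, giving min AVC = 25 - 8·4 + 4^2 = $9.
With P < min AVC ($4 < $9), every unit sold adds to the loss.
Best response: produce nothing and absorb the $94 fixed cost.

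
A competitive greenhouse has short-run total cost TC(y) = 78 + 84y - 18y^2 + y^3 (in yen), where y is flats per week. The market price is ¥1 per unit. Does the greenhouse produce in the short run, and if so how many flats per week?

Strip out fixed cost: VC = 84y - 18y^2 + y^3. Then AVC = 84 - 18y + y^2 and MC = 84 - 36y + 3y^2.
The AVC parabola has its vertex at y = 18/2 = 9, where AVC = 84 - 18·9 + 9^2 = ¥3.
P = ¥1 lies below min AVC = ¥3; no output level covers variable cost.
The firm minimizes its loss by shutting down and losing only its fixed cost of ¥78.

Shut down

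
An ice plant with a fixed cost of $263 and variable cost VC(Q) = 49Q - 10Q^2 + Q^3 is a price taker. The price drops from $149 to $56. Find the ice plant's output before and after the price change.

Output falls from 10 to 7

AVC = 49 - 10Q + Q^2, minimized at Q = 5 where min AVC = $24. MC = 49 - 20Q + 3Q^2.
With P = $149 above the shutdown price, P = MC gives Q = 10.
At P = $56 ≥ min AVC, set P = MC: Q = 7. The firm stays open but cuts output.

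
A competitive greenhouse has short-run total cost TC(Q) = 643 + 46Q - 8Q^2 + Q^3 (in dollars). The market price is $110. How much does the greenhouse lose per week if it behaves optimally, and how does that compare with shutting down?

AVC = 46 - 8Q + Q^2; min AVC = $30 at Q = 4. Since P = $110 ≥ min AVC, the firm produces.
With MC = 46 - 16Q + 3Q^2, P = MC on the upward-sloping part at Q* = 8.
TR = 110·8 = 880. TC = 643 + 368 = 1011. Profit = 880 − 1011 = -$131.
That loss of $131 beats the $643 the firm would lose by shutting down; producing recovers $512 of fixed cost.

Profit = -$131 at Q = 8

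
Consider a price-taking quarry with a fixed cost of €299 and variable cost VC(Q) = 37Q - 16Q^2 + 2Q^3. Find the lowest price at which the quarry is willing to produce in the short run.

The shutdown price is the minimum of AVC. VC = 37Q - 16Q^2 + 2Q^3, so AVC = 37 - 16Q + 2Q^2.
At the minimum of AVC, MC = AVC. MC = 37 - 32Q + 6Q^2; setting MC = AVC gives 4Q^2 - 16Q = 0, so Q = 4. min AVC = 5.
So the shutdown price is €5.

€5 per unit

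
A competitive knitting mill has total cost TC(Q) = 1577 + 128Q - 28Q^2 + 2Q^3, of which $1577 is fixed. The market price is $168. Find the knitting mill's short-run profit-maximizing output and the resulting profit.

AVC = 128 - 28Q + 2Q^2 has its minimum $30 at Q = 7; price $168 clears that bar, so the firm operates.
With MC = 128 - 56Q + 6Q^2, P = MC on the upward-sloping part at Q* = 10.
TR = 168·10 = 1680. TC = 1577 + 480 = 2057. Profit = 1680 − 2057 = -$377.
By producing, the firm covers all variable cost plus $1200 of fixed cost; shutting down would lose the full $1577.

Profit = -$377 at Q = 10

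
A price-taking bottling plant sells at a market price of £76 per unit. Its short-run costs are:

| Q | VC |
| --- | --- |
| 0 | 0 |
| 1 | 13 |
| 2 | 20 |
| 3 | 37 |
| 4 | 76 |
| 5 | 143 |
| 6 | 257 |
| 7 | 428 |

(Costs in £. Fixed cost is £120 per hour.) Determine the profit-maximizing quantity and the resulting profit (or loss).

Q = 5; profit = £117

Profit at each row (π = 76Q − TC): Q=0: -120; Q=1: -57; Q=2: 12; Q=3: 71; Q=4: 108; Q=5: 117; Q=6: 79; Q=7: -16.
Profit is maximized at Q = 5. AVC there is 143/5 = £28.60 ≤ P, so producing beats shutting down (which would give -£120).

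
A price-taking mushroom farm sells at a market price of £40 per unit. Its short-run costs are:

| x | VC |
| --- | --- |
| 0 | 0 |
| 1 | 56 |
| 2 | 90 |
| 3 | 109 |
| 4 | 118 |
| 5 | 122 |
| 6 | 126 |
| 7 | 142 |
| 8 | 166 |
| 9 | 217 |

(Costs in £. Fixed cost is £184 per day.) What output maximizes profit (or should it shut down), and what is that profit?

x = 8; profit = -£30

Tabulate TR − TC: x=0: -184; x=1: -200; x=2: -194; x=3: -173; x=4: -142; x=5: -106; x=6: -70; x=7: -46; x=8: -30; x=9: -41.
Profit is maximized at x = 8. AVC there is 166/8 = £20.75 ≤ P, so producing beats shutting down (which would give -£184).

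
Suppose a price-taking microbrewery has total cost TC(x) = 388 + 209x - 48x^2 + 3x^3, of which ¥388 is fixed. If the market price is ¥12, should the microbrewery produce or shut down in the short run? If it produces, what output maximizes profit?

Variable cost is VC = 209x - 48x^2 + 3x^3, so AVC = VC/x = 209 - 48x + 3x^2 and MC = dTC/dx = 209 - 96x + 9x^2.
AVC hits its minimum where MC = AVC, at x = 8, giving min AVC = 209 - 48·8 + 3·8^2 = ¥17.
Since P = ¥12 < min AVC = ¥17, price fails to cover variable cost at any output.
Best response: produce nothing and absorb the ¥388 fixed cost.

Shut down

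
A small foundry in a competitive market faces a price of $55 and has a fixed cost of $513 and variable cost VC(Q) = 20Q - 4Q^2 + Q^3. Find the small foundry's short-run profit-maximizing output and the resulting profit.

Profit = -$363 at Q = 5

AVC = 20 - 4Q + Q^2; min AVC = $16 at Q = 2. Since P = $55 ≥ min AVC, the firm produces.
With MC = 20 - 8Q + 3Q^2, P = MC on the upward-sloping part at Q* = 5.
TR = 55·5 = 275. TC = 513 + 125 = 638. Profit = 275 − 638 = -$363.
By producing, the firm covers all variable cost plus $150 of fixed cost; shutting down would lose the full $513.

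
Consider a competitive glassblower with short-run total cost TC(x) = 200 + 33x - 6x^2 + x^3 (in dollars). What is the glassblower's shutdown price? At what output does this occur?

The firm shuts down when price falls below the minimum of average variable cost. AVC = VC/x = 33 - 6x + x^2.
dAVC/dx = -6 + 2x = 0 gives x = 3. min AVC = 33 - 6·3 + 3^2 = 24.
So the shutdown price is $24.

$24 per unit, at x = 3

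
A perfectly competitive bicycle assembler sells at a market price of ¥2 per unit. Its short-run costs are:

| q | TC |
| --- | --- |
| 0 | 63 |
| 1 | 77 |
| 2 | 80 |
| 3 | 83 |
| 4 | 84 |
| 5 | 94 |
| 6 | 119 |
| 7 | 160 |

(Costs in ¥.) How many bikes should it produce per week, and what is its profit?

q = 0 (shut down); profit = -¥63

Tabulate TR − TC: q=0: -63; q=1: -75; q=2: -76; q=3: -77; q=4: -76; q=5: -84; q=6: -107; q=7: -146.
Profit is highest at q = 0. Equivalently, the lowest AVC in the table is 21/4 ≈ ¥5.25 at q = 4, and P = ¥2 falls below it — price never covers variable cost, so the firm shuts down and loses only its fixed cost.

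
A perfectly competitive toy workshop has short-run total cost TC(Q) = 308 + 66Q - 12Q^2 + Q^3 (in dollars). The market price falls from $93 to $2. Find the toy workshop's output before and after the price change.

Output falls from 9 to 0 (the firm shuts down)

MC = 66 - 24Q + 3Q^2; the shutdown threshold is min AVC = $30 (at Q = 6).
At P = $93 ≥ min AVC, set P = MC on the rising branch: Q = 9.
At P = $2 < min AVC = $30, price no longer covers variable cost at any output, so the firm shuts down: Q = 0.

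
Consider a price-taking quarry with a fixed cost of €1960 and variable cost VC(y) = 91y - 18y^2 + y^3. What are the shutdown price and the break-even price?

Shutdown price = min AVC. AVC = 91 - 18y + y^2, with vertex at y = 9 and minimum €10.
ATC = 1960/y + 91 - 18y + y^2. Setting dATC/dy = −1960/y^2 − 18 + 2y = 0 gives y = 14 (since 2·14^3 − 18·14^2 = 1960).
min ATC = 1960/14 + 91 − 18·14 + 14^2 = €175. That is the break-even price.
Between these two prices the firm operates at a loss; above €175 it earns a profit.

Shutdown price = €10; break-even price = €175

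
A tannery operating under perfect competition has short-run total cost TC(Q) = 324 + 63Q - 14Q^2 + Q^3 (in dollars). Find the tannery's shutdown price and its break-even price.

Shutdown price = $14; break-even price = $54

Shutdown price = min AVC. AVC = 63 - 14Q + Q^2, with vertex at Q = 7 and minimum $14.
ATC = 324/Q + 63 - 14Q + Q^2. Setting dATC/dQ = −324/Q^2 − 14 + 2Q = 0 gives Q = 9 (since 2·9^3 − 14·9^2 = 324).
min ATC = 324/9 + 63 − 14·9 + 9^2 = $54. That is the break-even price.
For $14 ≤ P < $54 the firm produces at a loss; below $14 it shuts down.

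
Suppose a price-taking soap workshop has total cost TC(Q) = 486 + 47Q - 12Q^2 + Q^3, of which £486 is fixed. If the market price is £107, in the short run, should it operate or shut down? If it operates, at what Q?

Strip out fixed cost: VC = 47Q - 12Q^2 + Q^3. Then AVC = 47 - 12Q + Q^2 and MC = 47 - 24Q + 3Q^2.
The AVC parabola has its vertex at Q = 12/2 = 6, where AVC = 47 - 12·6 + 6^2 = £11.
Since P = £107 ≥ min AVC = £11, price covers variable cost and the firm should produce.
Set P = MC: 107 = 47 - 24Q + 3Q^2 → -60 - 24Q + 3Q^2 = 0. The roots are Q = -2 and Q = 10; the profit-maximizing output is on the rising part of MC, so Q* = 10.
Check: AVC at Q = 10 is £27 ≤ P, so revenue covers variable cost.
Profit = P·Q − TC = 107·10 − 756 = £314.

Produce at Q = 10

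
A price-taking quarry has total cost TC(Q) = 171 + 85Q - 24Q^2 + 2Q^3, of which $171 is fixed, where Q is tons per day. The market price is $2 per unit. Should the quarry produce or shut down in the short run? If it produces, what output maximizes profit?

Strip out fixed cost: VC = 85Q - 24Q^2 + 2Q^3. Then AVC = 85 - 24Q + 2Q^2 and MC = 85 - 48Q + 6Q^2.
The AVC parabola has its vertex at Q = 24/4 = 6, where AVC = 85 - 24·6 + 2·6^2 = $13.
P = $2 lies below min AVC = $13; no output level covers variable cost.
The firm minimizes its loss by shutting down and losing only its fixed cost of $171.

Shut down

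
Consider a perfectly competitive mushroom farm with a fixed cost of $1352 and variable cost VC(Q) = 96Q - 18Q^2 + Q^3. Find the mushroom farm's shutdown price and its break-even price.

Shutdown price = min AVC. AVC = 96 - 18Q + Q^2, with vertex at Q = 9 and minimum $15.
ATC = 1352/Q + 96 - 18Q + Q^2. Setting dATC/dQ = −1352/Q^2 − 18 + 2Q = 0 gives Q = 13 (since 2·13^3 − 18·13^2 = 1352).
min ATC = 1352/13 + 96 − 18·13 + 13^2 = $135. That is the break-even price.
Between these two prices the firm operates at a loss; above $135 it earns a profit.

Shutdown price = $15; break-even price = $135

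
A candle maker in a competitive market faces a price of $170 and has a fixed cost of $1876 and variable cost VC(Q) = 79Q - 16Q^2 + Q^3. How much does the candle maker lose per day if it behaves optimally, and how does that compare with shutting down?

Profit = -$186 at Q = 13

AVC = 79 - 16Q + Q^2 has its minimum $15 at Q = 8; price $170 clears that bar, so the firm operates.
With MC = 79 - 32Q + 3Q^2, P = MC on the upward-sloping part at Q* = 13.
TR = 170·13 = 2210. TC = 1876 + 520 = 2396. Profit = 2210 − 2396 = -$186.
That loss of $186 beats the $1876 the firm would lose by shutting down; producing recovers $1690 of fixed cost.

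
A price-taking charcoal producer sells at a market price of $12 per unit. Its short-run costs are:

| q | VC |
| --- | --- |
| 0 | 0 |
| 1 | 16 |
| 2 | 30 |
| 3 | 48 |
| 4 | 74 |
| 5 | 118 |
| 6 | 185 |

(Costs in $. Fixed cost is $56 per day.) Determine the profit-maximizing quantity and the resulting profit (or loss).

q = 0 (shut down); profit = -$56

Compute π = P·q − TC at each output: q=0: -56; q=1: -60; q=2: -62; q=3: -68; q=4: -82; q=5: -114; q=6: -169.
Profit is highest at q = 0. Equivalently, the lowest AVC in the table is 30/2 ≈ $15 at q = 2, and P = $12 falls below it — price never covers variable cost, so the firm shuts down and loses only its fixed cost.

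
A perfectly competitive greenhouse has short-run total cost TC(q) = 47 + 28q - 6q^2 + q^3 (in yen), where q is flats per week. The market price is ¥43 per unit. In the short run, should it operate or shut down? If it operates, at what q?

From TC, MC = TC'(q) = 28 - 12q + 3q^2 and AVC = VC/q = 28 - 6q + q^2.
The AVC parabola has its vertex at q = 6/2 = 3, where AVC = 28 - 6·3 + 3^2 = ¥19.
P = ¥43 exceeds min AVC = ¥19, so the firm stays open.
P = MC gives -15 - 12q + 3q^2 = 0, with roots -1 and 5. Take the larger (rising MC): q* = 5.
Check: AVC at q = 5 is ¥23 ≤ P, so revenue covers variable cost.
Profit = P·q − TC = 43·5 − 162 = ¥53.

Produce at q = 5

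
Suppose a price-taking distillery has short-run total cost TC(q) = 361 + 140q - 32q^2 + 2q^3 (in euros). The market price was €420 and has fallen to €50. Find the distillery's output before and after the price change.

AVC = 140 - 32q + 2q^2, minimized at q = 8 where min AVC = €12. MC = 140 - 64q + 6q^2.
At P = €420 ≥ min AVC, set P = MC on the rising branch: q = 14.
At P = €50 ≥ min AVC, set P = MC: q = 9. The firm stays open but cuts output.

Output falls from 14 to 9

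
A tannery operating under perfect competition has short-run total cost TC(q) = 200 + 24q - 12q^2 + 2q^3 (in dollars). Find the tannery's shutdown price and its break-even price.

Shutdown price = $6; break-even price = $54

Shutdown price = min AVC. AVC = 24 - 12q + 2q^2, with vertex at q = 3 and minimum $6.
ATC = 200/q + 24 - 12q + 2q^2. Setting dATC/dq = −200/q^2 − 12 + 4q = 0 gives q = 5 (since 4·5^3 − 12·5^2 = 200).
min ATC = 200/5 + 24 − 12·5 + 2·5^2 = $54. That is the break-even price.
For $6 ≤ P < $54 the firm produces at a loss; below $6 it shuts down.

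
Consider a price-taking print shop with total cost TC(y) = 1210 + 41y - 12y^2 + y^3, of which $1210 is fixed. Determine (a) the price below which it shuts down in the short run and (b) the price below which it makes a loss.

Shutdown price = min AVC. AVC = 41 - 12y + y^2, with vertex at y = 6 and minimum $5.
ATC = 1210/y + 41 - 12y + y^2. Setting dATC/dy = −1210/y^2 − 12 + 2y = 0 gives y = 11 (since 2·11^3 − 12·11^2 = 1210).
min ATC = 1210/11 + 41 − 12·11 + 11^2 = $140. That is the break-even price.
For $5 ≤ P < $140 the firm produces at a loss; below $5 it shuts down.

Shutdown price = $5; break-even price = $140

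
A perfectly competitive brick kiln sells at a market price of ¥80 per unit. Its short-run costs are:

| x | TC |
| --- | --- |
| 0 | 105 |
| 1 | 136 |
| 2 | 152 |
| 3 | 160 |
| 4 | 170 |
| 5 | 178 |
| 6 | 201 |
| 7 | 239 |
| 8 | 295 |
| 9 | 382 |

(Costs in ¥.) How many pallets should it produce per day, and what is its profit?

Compute π = P·x − TC at each output: x=0: -105; x=1: -56; x=2: 8; x=3: 80; x=4: 150; x=5: 222; x=6: 279; x=7: 321; x=8: 345; x=9: 338.
Profit is maximized at x = 8. AVC there is 190/8 = ¥23.75 ≤ P, so producing beats shutting down (which would give -¥105).

x = 8; profit = ¥345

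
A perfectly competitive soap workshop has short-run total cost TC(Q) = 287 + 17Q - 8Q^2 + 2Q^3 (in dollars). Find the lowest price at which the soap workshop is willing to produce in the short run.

$9 per unit

The shutdown price is the minimum of AVC. VC = 17Q - 8Q^2 + 2Q^3, so AVC = 17 - 8Q + 2Q^2.
At the minimum of AVC, MC = AVC. MC = 17 - 16Q + 6Q^2; setting MC = AVC gives 4Q^2 - 8Q = 0, so Q = 2. min AVC = 9.
So the shutdown price is $9.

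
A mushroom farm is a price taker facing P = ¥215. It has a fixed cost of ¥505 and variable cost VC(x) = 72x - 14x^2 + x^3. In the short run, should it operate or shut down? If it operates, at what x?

From TC, MC = TC'(x) = 72 - 28x + 3x^2 and AVC = VC/x = 72 - 14x + x^2.
The AVC parabola has its vertex at x = 14/2 = 7, where AVC = 72 - 14·7 + 7^2 = ¥23.
Because ¥215 ≥ ¥23, revenue can cover variable cost; the firm operates.
Set P = MC: 215 = 72 - 28x + 3x^2 → -143 - 28x + 3x^2 = 0. The roots are x = -11/3 and x = 13; the profit-maximizing output is on the rising part of MC, so x* = 13.
Check: AVC at x = 13 is ¥59 ≤ P, so revenue covers variable cost.
Profit = P·x − TC = 215·13 − 1272 = ¥1523.

Produce at x = 13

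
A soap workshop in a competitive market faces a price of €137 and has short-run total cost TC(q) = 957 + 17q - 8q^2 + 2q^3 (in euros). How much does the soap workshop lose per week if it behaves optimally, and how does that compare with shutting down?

AVC = 17 - 8q + 2q^2 has its minimum €9 at q = 2; price €137 clears that bar, so the firm operates.
MC = 17 - 16q + 6q^2. Setting P = MC and taking the root on the rising branch gives q* = 6.
TR = 137·6 = 822. TC = 957 + 246 = 1203. Profit = 822 − 1203 = -€381.
By producing, the firm covers all variable cost plus €576 of fixed cost; shutting down would lose the full €957.

Profit = -€381 at q = 6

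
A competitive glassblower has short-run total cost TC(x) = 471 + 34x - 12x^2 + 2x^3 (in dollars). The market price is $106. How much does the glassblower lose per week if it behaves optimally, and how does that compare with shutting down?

AVC = 34 - 12x + 2x^2 has its minimum $16 at x = 3; price $106 clears that bar, so the firm operates.
With MC = 34 - 24x + 6x^2, P = MC on the upward-sloping part at x* = 6.
TR = 106·6 = 636. TC = 471 + 204 = 675. Profit = 636 − 675 = -$39.
By producing, the firm covers all variable cost plus $432 of fixed cost; shutting down would lose the full $471.

Profit = -$39 at x = 6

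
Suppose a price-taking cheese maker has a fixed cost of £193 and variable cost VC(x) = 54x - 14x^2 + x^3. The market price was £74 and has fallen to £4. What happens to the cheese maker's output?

AVC = 54 - 14x + x^2, minimized at x = 7 where min AVC = £5. MC = 54 - 28x + 3x^2.
At P = £74 ≥ min AVC, set P = MC on the rising branch: x = 10.
At P = £4 < min AVC = £5, price no longer covers variable cost at any output, so the firm shuts down: x = 0.

Output falls from 10 to 0 (the firm shuts down)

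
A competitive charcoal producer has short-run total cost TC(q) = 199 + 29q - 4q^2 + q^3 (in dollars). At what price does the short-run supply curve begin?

The firm shuts down when price falls below the minimum of average variable cost. AVC = VC/q = 29 - 4q + q^2.
dAVC/dq = -4 + 2q = 0 gives q = 2. min AVC = 29 - 4·2 + 2^2 = 25.
So the shutdown price is $25.

$25 per unit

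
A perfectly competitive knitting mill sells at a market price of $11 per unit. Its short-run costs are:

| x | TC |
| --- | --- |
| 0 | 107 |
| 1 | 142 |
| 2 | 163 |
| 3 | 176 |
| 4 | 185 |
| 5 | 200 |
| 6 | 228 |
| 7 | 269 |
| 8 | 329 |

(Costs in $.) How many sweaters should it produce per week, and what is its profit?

x = 0 (shut down); profit = -$107

Tabulate TR − TC: x=0: -107; x=1: -131; x=2: -141; x=3: -143; x=4: -141; x=5: -145; x=6: -162; x=7: -192; x=8: -241.
Profit is highest at x = 0. Equivalently, the lowest AVC in the table is 93/5 ≈ $18.60 at x = 5, and P = $11 falls below it — price never covers variable cost, so the firm shuts down and loses only its fixed cost.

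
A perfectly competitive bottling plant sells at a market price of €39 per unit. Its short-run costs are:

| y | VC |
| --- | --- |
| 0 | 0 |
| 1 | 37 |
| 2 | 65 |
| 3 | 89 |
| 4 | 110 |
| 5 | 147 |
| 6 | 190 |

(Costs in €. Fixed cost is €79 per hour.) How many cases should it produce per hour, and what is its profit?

Compute π = P·y − TC at each output: y=0: -79; y=1: -77; y=2: -66; y=3: -51; y=4: -33; y=5: -31; y=6: -35.
Profit is maximized at y = 5. AVC there is 147/5 = €29.40 ≤ P, so producing beats shutting down (which would give -€79).

y = 5; profit = -€31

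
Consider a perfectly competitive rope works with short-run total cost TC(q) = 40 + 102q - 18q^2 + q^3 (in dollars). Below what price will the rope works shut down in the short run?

Short-run supply begins at min AVC. From VC = 102q - 18q^2 + q^3, AVC = 102 - 18q + q^2.
At the minimum of AVC, MC = AVC. MC = 102 - 36q + 3q^2; setting MC = AVC gives 2q^2 - 18q = 0, so q = 9. min AVC = 21.
The firm shuts down for any P below $21.

$21 per unit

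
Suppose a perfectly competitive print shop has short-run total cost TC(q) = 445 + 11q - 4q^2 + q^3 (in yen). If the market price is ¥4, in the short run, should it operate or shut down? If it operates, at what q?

Variable cost is VC = 11q - 4q^2 + q^3, so AVC = VC/q = 11 - 4q + q^2 and MC = dTC/dq = 11 - 8q + 3q^2.
AVC is minimized where dAVC/dq = -4 + 2q = 0, at q = 2; min AVC = 11 - 4·2 + 2^2 = ¥7.
Since P = ¥4 < min AVC = ¥7, price fails to cover variable cost at any output.
The firm minimizes its loss by shutting down and losing only its fixed cost of ¥445.

Shut down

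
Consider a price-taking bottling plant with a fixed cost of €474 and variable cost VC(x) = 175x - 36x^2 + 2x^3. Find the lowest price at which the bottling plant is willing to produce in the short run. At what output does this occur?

The shutdown price is the minimum of AVC. VC = 175x - 36x^2 + 2x^3, so AVC = 175 - 36x + 2x^2.
At the minimum of AVC, MC = AVC. MC = 175 - 72x + 6x^2; setting MC = AVC gives 4x^2 - 36x = 0, so x = 9. min AVC = 13.
The firm shuts down for any P below €13.

€13 per unit, at x = 9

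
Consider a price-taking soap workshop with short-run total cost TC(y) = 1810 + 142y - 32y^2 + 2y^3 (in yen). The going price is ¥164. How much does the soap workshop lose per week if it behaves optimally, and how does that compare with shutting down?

AVC = 142 - 32y + 2y^2 has its minimum ¥14 at y = 8; price ¥164 clears that bar, so the firm operates.
MC = 142 - 64y + 6y^2. Setting P = MC and taking the root on the rising branch gives y* = 11.
TR = 164·11 = 1804. TC = 1810 + 352 = 2162. Profit = 1804 − 2162 = -¥358.
Shutting down would mean losing the fixed cost of ¥1810, so operating at a loss of ¥358 is better by ¥1452.

Profit = -¥358 at y = 11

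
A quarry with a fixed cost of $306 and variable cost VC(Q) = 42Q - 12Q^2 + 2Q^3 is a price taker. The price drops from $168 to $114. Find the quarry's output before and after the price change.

Output falls from 7 to 6

AVC = 42 - 12Q + 2Q^2, minimized at Q = 3 where min AVC = $24. MC = 42 - 24Q + 6Q^2.
With P = $168 above the shutdown price, P = MC gives Q = 7.
At P = $114 ≥ min AVC, set P = MC: Q = 6. The firm stays open but cuts output.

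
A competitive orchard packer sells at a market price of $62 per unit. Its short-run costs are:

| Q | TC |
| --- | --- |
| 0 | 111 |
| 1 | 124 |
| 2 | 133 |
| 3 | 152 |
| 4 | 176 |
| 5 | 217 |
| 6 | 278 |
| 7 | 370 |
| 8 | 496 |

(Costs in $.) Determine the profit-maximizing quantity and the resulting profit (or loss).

Tabulate TR − TC: Q=0: -111; Q=1: -62; Q=2: -9; Q=3: 34; Q=4: 72; Q=5: 93; Q=6: 94; Q=7: 64; Q=8: 0.
Profit is maximized at Q = 6. AVC there is 167/6 = $27.83 ≤ P, so producing beats shutting down (which would give -$111).

Q = 6; profit = $94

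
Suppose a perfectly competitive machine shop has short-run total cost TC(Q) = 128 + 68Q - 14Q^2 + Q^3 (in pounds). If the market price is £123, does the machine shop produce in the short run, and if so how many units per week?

Variable cost is VC = 68Q - 14Q^2 + Q^3, so AVC = VC/Q = 68 - 14Q + Q^2 and MC = dTC/dQ = 68 - 28Q + 3Q^2.
The AVC parabola has its vertex at Q = 14/2 = 7, where AVC = 68 - 14·7 + 7^2 = £19.
Because £123 ≥ £19, revenue can cover variable cost; the firm operates.
Solving P = MC: -55 - 28Q + 3Q^2 = 0 ⇒ Q = -5/3 or 11. On the upward-sloping branch, Q* = 11.
Check: AVC at Q = 11 is £35 ≤ P, so revenue covers variable cost.
Profit = P·Q − TC = 123·11 − 513 = £840.

Produce at Q = 11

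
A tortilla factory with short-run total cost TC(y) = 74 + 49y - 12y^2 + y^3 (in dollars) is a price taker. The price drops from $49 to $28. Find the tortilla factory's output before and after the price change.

Output falls from 8 to 7

MC = 49 - 24y + 3y^2; the shutdown threshold is min AVC = $13 (at y = 6).
At P = $49 ≥ min AVC, set P = MC on the rising branch: y = 8.
At P = $28 ≥ min AVC, set P = MC: y = 7. The firm stays open but cuts output.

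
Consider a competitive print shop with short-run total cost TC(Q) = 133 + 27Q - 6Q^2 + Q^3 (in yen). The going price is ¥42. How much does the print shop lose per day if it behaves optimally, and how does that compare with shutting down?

Profit = -¥33 at Q = 5

AVC = 27 - 6Q + Q^2; min AVC = ¥18 at Q = 3. Since P = ¥42 ≥ min AVC, the firm produces.
MC = 27 - 12Q + 3Q^2. Setting P = MC and taking the root on the rising branch gives Q* = 5.
TR = 42·5 = 210. TC = 133 + 110 = 243. Profit = 210 − 243 = -¥33.
That loss of ¥33 beats the ¥133 the firm would lose by shutting down; producing recovers ¥100 of fixed cost.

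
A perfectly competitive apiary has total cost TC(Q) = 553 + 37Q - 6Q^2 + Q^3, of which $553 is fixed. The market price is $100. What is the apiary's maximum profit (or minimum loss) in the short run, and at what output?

AVC = 37 - 6Q + Q^2; min AVC = $28 at Q = 3. Since P = $100 ≥ min AVC, the firm produces.
With MC = 37 - 12Q + 3Q^2, P = MC on the upward-sloping part at Q* = 7.
TR = 100·7 = 700. TC = 553 + 308 = 861. Profit = 700 − 861 = -$161.
By producing, the firm covers all variable cost plus $392 of fixed cost; shutting down would lose the full $553.

Profit = -$161 at Q = 7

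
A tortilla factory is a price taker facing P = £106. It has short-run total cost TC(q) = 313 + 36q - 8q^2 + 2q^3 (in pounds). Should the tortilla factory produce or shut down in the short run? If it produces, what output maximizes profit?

Strip out fixed cost: VC = 36q - 8q^2 + 2q^3. Then AVC = 36 - 8q + 2q^2 and MC = 36 - 16q + 6q^2.
AVC hits its minimum where MC = AVC, at q = 2, giving min AVC = 36 - 8·2 + 2·2^2 = £28.
P = £106 exceeds min AVC = £28, so the firm stays open.
P = MC gives -70 - 16q + 6q^2 = 0, with roots -7/3 and 5. Take the larger (rising MC): q* = 5.
Check: AVC at q = 5 is £46 ≤ P, so revenue covers variable cost.
Profit = P·q − TC = 106·5 − 543 = -£13, a loss, but smaller than the £313 fixed cost the firm would lose by shutting down.

Produce at q = 5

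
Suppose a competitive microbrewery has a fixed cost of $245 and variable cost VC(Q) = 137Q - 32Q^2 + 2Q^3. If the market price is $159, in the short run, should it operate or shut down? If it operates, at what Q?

Produce at Q = 11

Strip out fixed cost: VC = 137Q - 32Q^2 + 2Q^3. Then AVC = 137 - 32Q + 2Q^2 and MC = 137 - 64Q + 6Q^2.
AVC is minimized where dAVC/dQ = -32 + 4Q = 0, at Q = 8; min AVC = 137 - 32·8 + 2·8^2 = $9.
Because $159 ≥ $9, revenue can cover variable cost; the firm operates.
P = MC gives -22 - 64Q + 6Q^2 = 0, with roots -1/3 and 11. Take the larger (rising MC): Q* = 11.
Check: AVC at Q = 11 is $27 ≤ P, so revenue covers variable cost.
Profit = P·Q − TC = 159·11 − 542 = $1207.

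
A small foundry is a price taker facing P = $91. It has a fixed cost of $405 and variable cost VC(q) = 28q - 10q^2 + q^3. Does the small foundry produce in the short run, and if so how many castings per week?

Variable cost is VC = 28q - 10q^2 + q^3, so AVC = VC/q = 28 - 10q + q^2 and MC = dTC/dq = 28 - 20q + 3q^2.
The AVC parabola has its vertex at q = 10/2 = 5, where AVC = 28 - 10·5 + 5^2 = $3.
Because $91 ≥ $3, revenue can cover variable cost; the firm operates.
Set P = MC: 91 = 28 - 20q + 3q^2 → -63 - 20q + 3q^2 = 0. The roots are q = -7/3 and q = 9; the profit-maximizing output is on the rising part of MC, so q* = 9.
Check: AVC at q = 9 is $19 ≤ P, so revenue covers variable cost.
Profit = P·q − TC = 91·9 − 576 = $243.

Produce at q = 9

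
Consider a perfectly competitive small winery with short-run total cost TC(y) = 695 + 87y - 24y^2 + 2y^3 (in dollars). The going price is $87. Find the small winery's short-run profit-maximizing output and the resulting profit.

Profit = -$183 at y = 8

AVC = 87 - 24y + 2y^2 has its minimum $15 at y = 6; price $87 clears that bar, so the firm operates.
MC = 87 - 48y + 6y^2. Setting P = MC and taking the root on the rising branch gives y* = 8.
TR = 87·8 = 696. TC = 695 + 184 = 879. Profit = 696 − 879 = -$183.
Shutting down would mean losing the fixed cost of $695, so operating at a loss of $183 is better by $512.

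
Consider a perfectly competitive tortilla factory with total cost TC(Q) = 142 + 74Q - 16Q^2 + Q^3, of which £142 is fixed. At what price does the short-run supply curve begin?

£10 per unit

Short-run supply begins at min AVC. From VC = 74Q - 16Q^2 + Q^3, AVC = 74 - 16Q + Q^2.
dAVC/dQ = -16 + 2Q = 0 gives Q = 8. min AVC = 74 - 16·8 + 8^2 = 10.
The firm shuts down for any P below £10.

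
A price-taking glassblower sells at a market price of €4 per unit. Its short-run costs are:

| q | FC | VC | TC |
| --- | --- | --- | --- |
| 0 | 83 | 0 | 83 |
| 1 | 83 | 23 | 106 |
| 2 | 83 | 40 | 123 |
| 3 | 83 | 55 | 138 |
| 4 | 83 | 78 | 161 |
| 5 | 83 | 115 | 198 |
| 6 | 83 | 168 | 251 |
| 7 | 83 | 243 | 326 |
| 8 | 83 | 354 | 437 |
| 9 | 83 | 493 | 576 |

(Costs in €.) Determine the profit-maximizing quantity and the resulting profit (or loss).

Compute π = P·q − TC at each output: q=0: -83; q=1: -102; q=2: -115; q=3: -126; q=4: -145; q=5: -178; q=6: -227; q=7: -298; q=8: -405; q=9: -540.
Profit is highest at q = 0. Equivalently, the lowest AVC in the table is 55/3 ≈ €18.33 at q = 3, and P = €4 falls below it — price never covers variable cost, so the firm shuts down and loses only its fixed cost.

q = 0 (shut down); profit = -€83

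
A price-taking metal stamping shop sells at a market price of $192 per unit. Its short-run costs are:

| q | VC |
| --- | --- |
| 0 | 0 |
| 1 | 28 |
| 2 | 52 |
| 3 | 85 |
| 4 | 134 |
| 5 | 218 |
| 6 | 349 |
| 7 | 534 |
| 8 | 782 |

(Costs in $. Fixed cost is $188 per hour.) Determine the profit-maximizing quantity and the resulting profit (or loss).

q = 7; profit = $622

Profit at each row (π = 192q − TC): q=0: -188; q=1: -24; q=2: 144; q=3: 303; q=4: 446; q=5: 554; q=6: 615; q=7: 622; q=8: 566.
Profit is maximized at q = 7. AVC there is 534/7 = $76.29 ≤ P, so producing beats shutting down (which would give -$188).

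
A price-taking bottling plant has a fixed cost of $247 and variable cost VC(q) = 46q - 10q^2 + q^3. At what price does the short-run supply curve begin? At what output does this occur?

Short-run supply begins at min AVC. From VC = 46q - 10q^2 + q^3, AVC = 46 - 10q + q^2.
At the minimum of AVC, MC = AVC. MC = 46 - 20q + 3q^2; setting MC = AVC gives 2q^2 - 10q = 0, so q = 5. min AVC = 21.
The firm shuts down for any P below $21.

$21 per unit, at q = 5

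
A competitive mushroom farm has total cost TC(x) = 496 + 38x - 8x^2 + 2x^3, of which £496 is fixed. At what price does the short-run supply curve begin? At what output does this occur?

£30 per unit, at x = 2

The shutdown price is the minimum of AVC. VC = 38x - 8x^2 + 2x^3, so AVC = 38 - 8x + 2x^2.
dAVC/dx = -8 + 4x = 0 gives x = 2. min AVC = 38 - 8·2 + 2·2^2 = 30.
The firm shuts down for any P below £30.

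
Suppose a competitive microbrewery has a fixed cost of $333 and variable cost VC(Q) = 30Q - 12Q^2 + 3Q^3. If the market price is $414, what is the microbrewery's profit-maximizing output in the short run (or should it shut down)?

Produce at Q = 8

Strip out fixed cost: VC = 30Q - 12Q^2 + 3Q^3. Then AVC = 30 - 12Q + 3Q^2 and MC = 30 - 24Q + 9Q^2.
The AVC parabola has its vertex at Q = 12/6 = 2, where AVC = 30 - 12·2 + 3·2^2 = $18.
P = $414 exceeds min AVC = $18, so the firm stays open.
Set P = MC: 414 = 30 - 24Q + 9Q^2 → -384 - 24Q + 9Q^2 = 0. The roots are Q = -16/3 and Q = 8; the profit-maximizing output is on the rising part of MC, so Q* = 8.
Check: AVC at Q = 8 is $126 ≤ P, so revenue covers variable cost.
Profit = P·Q − TC = 414·8 − 1341 = $1971.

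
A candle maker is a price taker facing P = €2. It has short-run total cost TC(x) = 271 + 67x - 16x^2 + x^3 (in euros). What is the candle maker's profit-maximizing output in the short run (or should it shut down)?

Shut down

Strip out fixed cost: VC = 67x - 16x^2 + x^3. Then AVC = 67 - 16x + x^2 and MC = 67 - 32x + 3x^2.
The AVC parabola has its vertex at x = 16/2 = 8, where AVC = 67 - 16·8 + 8^2 = €3.
Since P = €2 < min AVC = €3, price fails to cover variable cost at any output.
Shutting down limits the loss to fixed cost, €271.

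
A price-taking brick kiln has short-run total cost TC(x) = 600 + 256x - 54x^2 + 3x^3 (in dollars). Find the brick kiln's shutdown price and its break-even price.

Shutdown price = min AVC. AVC = 256 - 54x + 3x^2, with vertex at x = 9 and minimum $13.
ATC = 600/x + 256 - 54x + 3x^2. Setting dATC/dx = −600/x^2 − 54 + 6x = 0 gives x = 10 (since 6·10^3 − 54·10^2 = 600).
min ATC = 600/10 + 256 − 54·10 + 3·10^2 = $76. That is the break-even price.
For $13 ≤ P < $76 the firm produces at a loss; below $13 it shuts down.

Shutdown price = $13; break-even price = $76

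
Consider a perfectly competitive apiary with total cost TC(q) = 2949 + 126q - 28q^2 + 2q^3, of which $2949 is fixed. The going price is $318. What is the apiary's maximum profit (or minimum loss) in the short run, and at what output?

AVC = 126 - 28q + 2q^2; min AVC = $28 at q = 7. Since P = $318 ≥ min AVC, the firm produces.
MC = 126 - 56q + 6q^2. Setting P = MC and taking the root on the rising branch gives q* = 12.
TR = 318·12 = 3816. TC = 2949 + 936 = 3885. Profit = 3816 − 3885 = -$69.
By producing, the firm covers all variable cost plus $2880 of fixed cost; shutting down would lose the full $2949.

Profit = -$69 at q = 12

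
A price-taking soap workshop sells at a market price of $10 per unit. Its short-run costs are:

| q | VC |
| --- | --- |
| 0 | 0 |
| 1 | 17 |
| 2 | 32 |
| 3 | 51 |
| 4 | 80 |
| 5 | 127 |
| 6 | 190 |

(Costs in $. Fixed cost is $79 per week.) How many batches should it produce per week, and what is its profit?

q = 0 (shut down); profit = -$79

Tabulate TR − TC: q=0: -79; q=1: -86; q=2: -91; q=3: -100; q=4: -119; q=5: -156; q=6: -209.
Profit is highest at q = 0. Equivalently, the lowest AVC in the table is 32/2 ≈ $16 at q = 2, and P = $10 falls below it — price never covers variable cost, so the firm shuts down and loses only its fixed cost.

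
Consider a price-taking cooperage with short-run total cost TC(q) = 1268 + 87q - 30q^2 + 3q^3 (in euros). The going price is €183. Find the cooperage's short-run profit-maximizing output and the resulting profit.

Profit = -€116 at q = 8

AVC = 87 - 30q + 3q^2 has its minimum €12 at q = 5; price €183 clears that bar, so the firm operates.
MC = 87 - 60q + 9q^2. Setting P = MC and taking the root on the rising branch gives q* = 8.
TR = 183·8 = 1464. TC = 1268 + 312 = 1580. Profit = 1464 − 1580 = -€116.
Shutting down would mean losing the fixed cost of €1268, so operating at a loss of €116 is better by €1152.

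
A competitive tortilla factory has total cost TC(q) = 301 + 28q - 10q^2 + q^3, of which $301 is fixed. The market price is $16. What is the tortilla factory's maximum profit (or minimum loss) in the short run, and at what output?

Profit = -$229 at q = 6

AVC = 28 - 10q + q^2 has its minimum $3 at q = 5; price $16 clears that bar, so the firm operates.
MC = 28 - 20q + 3q^2. Setting P = MC and taking the root on the rising branch gives q* = 6.
TR = 16·6 = 96. TC = 301 + 24 = 325. Profit = 96 − 325 = -$229.
By producing, the firm covers all variable cost plus $72 of fixed cost; shutting down would lose the full $301.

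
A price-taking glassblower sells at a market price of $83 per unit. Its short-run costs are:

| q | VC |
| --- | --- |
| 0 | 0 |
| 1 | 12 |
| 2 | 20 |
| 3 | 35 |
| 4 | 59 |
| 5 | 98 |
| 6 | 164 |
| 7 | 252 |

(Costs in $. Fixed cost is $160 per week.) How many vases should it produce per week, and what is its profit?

q = 6; profit = $174

Compute π = P·q − TC at each output: q=0: -160; q=1: -89; q=2: -14; q=3: 54; q=4: 113; q=5: 157; q=6: 174; q=7: 169.
Profit is maximized at q = 6. AVC there is 164/6 = $27.33 ≤ P, so producing beats shutting down (which would give -$160).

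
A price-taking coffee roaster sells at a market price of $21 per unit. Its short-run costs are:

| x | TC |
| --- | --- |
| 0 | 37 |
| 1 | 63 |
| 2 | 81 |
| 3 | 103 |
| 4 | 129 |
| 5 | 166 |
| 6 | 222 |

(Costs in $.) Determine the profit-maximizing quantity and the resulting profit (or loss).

Profit at each row (π = 21x − TC): x=0: -37; x=1: -42; x=2: -39; x=3: -40; x=4: -45; x=5: -61; x=6: -96.
Profit is highest at x = 0. Equivalently, the lowest AVC in the table is 44/2 ≈ $22 at x = 2, and P = $21 falls below it — price never covers variable cost, so the firm shuts down and loses only its fixed cost.

x = 0 (shut down); profit = -$37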